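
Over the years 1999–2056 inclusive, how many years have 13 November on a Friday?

8

Track 13 November's weekday year by year (advancing +1, or +2 across a Feb 29):
  1999: Sat  2000: Mon (+2)  2001: Tue (+1)  2002: Wed (+1)  2003: Thu (+1)
  2004: Sat (+2)  2005: Sun (+1)  2006: Mon (+1)  2007: Tue (+1)  2008: Thu (+2)
  2009: Fri (+1) ✓  2010: Sat (+1)  2011: Sun (+1)  2012: Tue (+2)  … (30 more years) …
  2043: Fri (+1) ✓  2044: Sun (+2)  2045: Mon (+1)  2046: Tue (+1)  2047: Wed (+1)
  2048: Fri (+2) ✓  2049: Sat (+1)  2050: Sun (+1)  2051: Mon (+1)  2052: Wed (+2)
  2053: Thu (+1)  2054: Fri (+1) ✓  2055: Sat (+1)  2056: Mon (+2)
Friday years: 2009, 2015, 2020, 2026, 2037, 2043, 2048, 2054 — 8 in total.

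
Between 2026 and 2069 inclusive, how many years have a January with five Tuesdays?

19

January has 31 days; it has five Tuesdays when Tuesday falls among the first (month-length − 28) days — i.e. when January 1 is one of Tuesday/Monday/Sunday.
January 1 by year: 2026:Thu 2027:Fri 2028:Sat 2029:Mon✓ 2030:Tue✓ 2031:Wed 2032:Thu 2033:Sat 2034:Sun✓ 2035:Mon✓ 2036:Tue✓ 2037:Thu 2038:Fri 2039:Sat 2040:Sun✓ …(14 more)… 2055:Fri 2056:Sat 2057:Mon✓ 2058:Tue✓ 2059:Wed 2060:Thu 2061:Sat 2062:Sun✓ 2063:Mon✓ 2064:Tue✓ 2065:Thu 2066:Fri 2067:Sat 2068:Sun✓ 2069:Tue✓
Years with five Tuesdays: 2029, 2030, 2034, 2035, 2036, 2040, 2041, 2045, 2046, 2047, 2051, 2052, 2057, 2058, 2062, 2063, 2064, 2068, 2069 → 19.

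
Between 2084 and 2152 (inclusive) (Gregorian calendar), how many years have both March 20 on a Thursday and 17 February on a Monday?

Check each year's weekday for March 20 and 17 February:
  2084: Mon/Thu  2085: Tue/Sat  2086: Wed/Sun  2087: Thu/Mon ✓  2088: Sat/Tue  2089: Sun/Thu  2090: Mon/Fri  2091: Tue/Sat  2092: Thu/Sun  2093: Fri/Tue  2094: Sat/Wed  2095: Sun/Thu  2096: Tue/Fri  2097: Wed/Sun  …(41 more)…  2139: Fri/Tue  2140: Sun/Wed  2141: Mon/Fri  2142: Tue/Sat  2143: Wed/Sun  2144: Fri/Mon  2145: Sat/Wed  2146: Sun/Thu  2147: Mon/Fri  2148: Wed/Sat  2149: Thu/Mon ✓  2150: Fri/Tue  2151: Sat/Wed  2152: Mon/Thu
Both conditions hold in: 2087, 2098, 2110, 2121, 2127, 2138, 2149 — 7.

7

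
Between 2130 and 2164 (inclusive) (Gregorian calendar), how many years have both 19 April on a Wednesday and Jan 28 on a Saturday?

Check each year's weekday for 19 April and Jan 28:
  2130: Wed/Sat ✓  2131: Thu/Sun  2132: Sat/Mon  2133: Sun/Wed  2134: Mon/Thu  2135: Tue/Fri  2136: Thu/Sat  2137: Fri/Mon  2138: Sat/Tue  2139: Sun/Wed  2140: Tue/Thu  2141: Wed/Sat ✓  2142: Thu/Sun  2143: Fri/Mon  …(7 more)…  2151: Mon/Thu  2152: Wed/Fri  2153: Thu/Sun  2154: Fri/Mon  2155: Sat/Tue  2156: Mon/Wed  2157: Tue/Fri  2158: Wed/Sat ✓  2159: Thu/Sun  2160: Sat/Mon  2161: Sun/Wed  2162: Mon/Thu  2163: Tue/Fri  2164: Thu/Sat
Both conditions hold in: 2130, 2141, 2147, 2158 — 4.

4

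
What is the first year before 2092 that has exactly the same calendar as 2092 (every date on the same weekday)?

2064

Two years share a calendar iff Jan 1 falls on the same weekday and both are leap or both are common. 2092: Jan 1 is Tuesday, leap year.
2091: Jan 1 Monday, common
2090: Jan 1 Sunday, common
2089: Jan 1 Saturday, common
2088: Jan 1 Thursday, leap
2087: Jan 1 Wednesday, common
2086: Jan 1 Tuesday, common
2085: Jan 1 Monday, common
2084: Jan 1 Saturday, leap
2083: Jan 1 Friday, common
2082: Jan 1 Thursday, common
2081: Jan 1 Wednesday, common
2080: Jan 1 Monday, leap
2079: Jan 1 Sunday, common
2078: Jan 1 Saturday, common
2077: Jan 1 Friday, common
2076: Jan 1 Wednesday, leap
2075: Jan 1 Tuesday, common
2074: Jan 1 Monday, common
2073: Jan 1 Sunday, common
2072: Jan 1 Friday, leap
2071: Jan 1 Thursday, common
2070: Jan 1 Wednesday, common
2069: Jan 1 Tuesday, common
2068: Jan 1 Sunday, leap
2067: Jan 1 Saturday, common
2066: Jan 1 Friday, common
2065: Jan 1 Thursday, common
2064: Jan 1 Tuesday, leap
2064 matches on both conditions.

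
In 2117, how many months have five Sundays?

A month of length L has five Sundays iff its first Sunday is on day ≤ L−28 (so day 1–3 in a 31-day month, 1–2 in a 30-day month, day 1 in a leap February).
Checking each month of 2117: Jan starts Fri (31d) ✓; Feb starts Mon (28d); Mar starts Mon (31d); Apr starts Thu (30d); May starts Sat (31d) ✓; Jun starts Tue (30d); Jul starts Thu (31d); Aug starts Sun (31d) ✓; Sep starts Wed (30d); Oct starts Fri (31d) ✓; Nov starts Mon (30d); Dec starts Wed (31d).
Five-Sunday months: January, May, August, October → 4.

4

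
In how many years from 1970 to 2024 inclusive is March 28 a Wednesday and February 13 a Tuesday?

Check each year's weekday for March 28 and February 13:
  1970: Sat/Fri  1971: Sun/Sat  1972: Tue/Sun  1973: Wed/Tue ✓  1974: Thu/Wed  1975: Fri/Thu  1976: Sun/Fri  1977: Mon/Sun  1978: Tue/Mon  1979: Wed/Tue ✓  1980: Fri/Wed  1981: Sat/Fri  1982: Sun/Sat  1983: Mon/Sun  …(27 more)…  2011: Mon/Sun  2012: Wed/Mon  2013: Thu/Wed  2014: Fri/Thu  2015: Sat/Fri  2016: Mon/Sat  2017: Tue/Mon  2018: Wed/Tue ✓  2019: Thu/Wed  2020: Sat/Thu  2021: Sun/Sat  2022: Mon/Sun  2023: Tue/Mon  2024: Thu/Tue
Both conditions hold in: 1973, 1979, 1990, 2001, 2007, 2018 — 6.

6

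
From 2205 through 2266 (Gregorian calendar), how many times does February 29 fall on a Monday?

Leap years in 2205–2266: 15 of them.
Feb 29 weekday advances by 5 (mod 7) from one leap year to the next four years later (or differs when a century non-leap intervenes).
Leap-day weekdays: 2208:Mon✓ 2212:Sat 2216:Thu 2220:Tue 2224:Sun 2228:Fri 2232:Wed 2236:Mon✓ 2240:Sat 2244:Thu 2248:Tue 2252:Sun 2256:Fri 2260:Wed 2264:Mon✓
Monday: 2208, 2236, 2264 → 3.

3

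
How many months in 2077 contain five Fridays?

A month of length L has five Fridays iff its first Friday is on day ≤ L−28 (so day 1–3 in a 31-day month, 1–2 in a 30-day month, day 1 in a leap February).
Checking each month of 2077: Jan starts Fri (31d) ✓; Feb starts Mon (28d); Mar starts Mon (31d); Apr starts Thu (30d) ✓; May starts Sat (31d); Jun starts Tue (30d); Jul starts Thu (31d) ✓; Aug starts Sun (31d); Sep starts Wed (30d); Oct starts Fri (31d) ✓; Nov starts Mon (30d); Dec starts Wed (31d) ✓.
Five-Friday months: January, April, July, October, December → 5.

5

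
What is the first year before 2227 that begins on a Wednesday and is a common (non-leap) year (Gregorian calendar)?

Jan 1 advances by 2 weekdays after a leap year and by 1 after a common year.
2227: Jan 1 is Monday.
2226: Sunday
2225: Saturday
2224: Thursday (leap)
2223: Wednesday
2223 begins on a Wednesday and is a common year.

2223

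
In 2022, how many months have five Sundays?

4

A month of length L has five Sundays iff its first Sunday is on day ≤ L−28 (so day 1–3 in a 31-day month, 1–2 in a 30-day month, day 1 in a leap February).
Checking each month of 2022: Jan starts Sat (31d) ✓; Feb starts Tue (28d); Mar starts Tue (31d); Apr starts Fri (30d); May starts Sun (31d) ✓; Jun starts Wed (30d); Jul starts Fri (31d) ✓; Aug starts Mon (31d); Sep starts Thu (30d); Oct starts Sat (31d) ✓; Nov starts Tue (30d); Dec starts Thu (31d).
Five-Sunday months: January, May, July, October → 4.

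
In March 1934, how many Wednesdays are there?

4

March 1934 has 31 days and begins on Thursday.
The first Wednesday is March 7.
Wednesdays fall on 7, 14, 21, 28 — that's 4.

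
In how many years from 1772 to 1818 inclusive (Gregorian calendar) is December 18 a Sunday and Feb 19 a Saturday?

Check each year's weekday for December 18 and Feb 19:
  1772: Fri/Wed  1773: Sat/Fri  1774: Sun/Sat ✓  1775: Mon/Sun  1776: Wed/Mon  1777: Thu/Wed  1778: Fri/Thu  1779: Sat/Fri  1780: Mon/Sat  1781: Tue/Mon  1782: Wed/Tue  1783: Thu/Wed  1784: Sat/Thu  1785: Sun/Sat ✓  …(19 more)…  1805: Wed/Tue  1806: Thu/Wed  1807: Fri/Thu  1808: Sun/Fri  1809: Mon/Sun  1810: Tue/Mon  1811: Wed/Tue  1812: Fri/Wed  1813: Sat/Fri  1814: Sun/Sat ✓  1815: Mon/Sun  1816: Wed/Mon  1817: Thu/Wed  1818: Fri/Thu
Both conditions hold in: 1774, 1785, 1791, 1803, 1814 — 5.

5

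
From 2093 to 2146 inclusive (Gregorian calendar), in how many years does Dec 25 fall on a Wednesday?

7

Track Dec 25's weekday year by year (advancing +1, or +2 across a Feb 29):
  2093: Fri  2094: Sat (+1)  2095: Sun (+1)  2096: Tue (+2)  2097: Wed (+1) ✓
  2098: Thu (+1)  2099: Fri (+1)  2100: Sat (+1)  2101: Sun (+1)  2102: Mon (+1)
  2103: Tue (+1)  2104: Thu (+2)  2105: Fri (+1)  2106: Sat (+1)  … (26 more years) …
  2133: Fri (+1)  2134: Sat (+1)  2135: Sun (+1)  2136: Tue (+2)  2137: Wed (+1) ✓
  2138: Thu (+1)  2139: Fri (+1)  2140: Sun (+2)  2141: Mon (+1)  2142: Tue (+1)
  2143: Wed (+1) ✓  2144: Fri (+2)  2145: Sat (+1)  2146: Sun (+1)
Wednesday years: 2097, 2109, 2115, 2120, 2126, 2137, 2143 — 7 in total.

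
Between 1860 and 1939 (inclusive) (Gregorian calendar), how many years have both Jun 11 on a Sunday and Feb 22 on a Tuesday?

2

Check each year's weekday for Jun 11 and Feb 22:
  1860: Mon/Wed  1861: Tue/Fri  1862: Wed/Sat  1863: Thu/Sun  1864: Sat/Mon  1865: Sun/Wed  1866: Mon/Thu  1867: Tue/Fri  1868: Thu/Sat  1869: Fri/Mon  1870: Sat/Tue  1871: Sun/Wed  1872: Tue/Thu  1873: Wed/Sat  …(52 more)…  1926: Fri/Mon  1927: Sat/Tue  1928: Mon/Wed  1929: Tue/Fri  1930: Wed/Sat  1931: Thu/Sun  1932: Sat/Mon  1933: Sun/Wed  1934: Mon/Thu  1935: Tue/Fri  1936: Thu/Sat  1937: Fri/Mon  1938: Sat/Tue  1939: Sun/Wed
Both conditions hold in: 1876, 1916 — 2.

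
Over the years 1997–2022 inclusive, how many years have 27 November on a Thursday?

Track 27 November's weekday year by year (advancing +1, or +2 across a Feb 29):
  1997: Thu ✓  1998: Fri (+1)  1999: Sat (+1)  2000: Mon (+2)  2001: Tue (+1)
  2002: Wed (+1)  2003: Thu (+1) ✓  2004: Sat (+2)  2005: Sun (+1)  2006: Mon (+1)
  2007: Tue (+1)  2008: Thu (+2) ✓  2009: Fri (+1)  2010: Sat (+1)  2011: Sun (+1)
  2012: Tue (+2)  2013: Wed (+1)  2014: Thu (+1) ✓  2015: Fri (+1)  2016: Sun (+2)
  2017: Mon (+1)  2018: Tue (+1)  2019: Wed (+1)  2020: Fri (+2)  2021: Sat (+1)
  2022: Sun (+1)
Thursday years: 1997, 2003, 2008, 2014 — 4 in total.

4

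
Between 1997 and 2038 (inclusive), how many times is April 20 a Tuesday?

7

Track April 20's weekday year by year (advancing +1, or +2 across a Feb 29):
  1997: Sun  1998: Mon (+1)  1999: Tue (+1) ✓  2000: Thu (+2)  2001: Fri (+1)
  2002: Sat (+1)  2003: Sun (+1)  2004: Tue (+2) ✓  2005: Wed (+1)  2006: Thu (+1)
  2007: Fri (+1)  2008: Sun (+2)  2009: Mon (+1)  2010: Tue (+1) ✓  … (14 more years) …
  2025: Sun (+1)  2026: Mon (+1)  2027: Tue (+1) ✓  2028: Thu (+2)  2029: Fri (+1)
  2030: Sat (+1)  2031: Sun (+1)  2032: Tue (+2) ✓  2033: Wed (+1)  2034: Thu (+1)
  2035: Fri (+1)  2036: Sun (+2)  2037: Mon (+1)  2038: Tue (+1) ✓
Tuesday years: 1999, 2004, 2010, 2021, 2027, 2032, 2038 — 7 in total.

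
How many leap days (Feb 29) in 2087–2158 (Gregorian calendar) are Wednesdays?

Leap years in 2087–2158: 17 of them.
Feb 29 weekday advances by 5 (mod 7) from one leap year to the next four years later (or differs when a century non-leap intervenes).
Leap-day weekdays: 2088:Sun 2092:Fri 2096:Wed✓ 2104:Fri 2108:Wed✓ 2112:Mon 2116:Sat 2120:Thu 2124:Tue 2128:Sun 2132:Fri 2136:Wed✓ 2140:Mon 2144:Sat 2148:Thu 2152:Tue 2156:Sun
Wednesday: 2096, 2108, 2136 → 3.

3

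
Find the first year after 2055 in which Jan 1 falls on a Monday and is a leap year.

2080

Jan 1 advances by 2 weekdays after a leap year and by 1 after a common year.
2055: Jan 1 is Friday.
2056: Saturday (leap)
2057: Monday
2058: Tuesday
2059: Wednesday
2060: Thursday (leap)
2061: Saturday
2062: Sunday
2063: Monday
2064: Tuesday (leap)
2065: Thursday
2066: Friday
2067: Saturday
2068: Sunday (leap)
2069: Tuesday
2070: Wednesday
2071: Thursday
2072: Friday (leap)
2073: Sunday
2074: Monday
2075: Tuesday
2076: Wednesday (leap)
2077: Friday
2078: Saturday
2079: Sunday
2080: Monday (leap)
2080 begins on a Monday and is a leap year.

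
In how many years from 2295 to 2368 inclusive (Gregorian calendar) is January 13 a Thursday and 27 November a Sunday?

Check each year's weekday for January 13 and 27 November:
  2295: Sun/Wed  2296: Mon/Fri  2297: Wed/Sat  2298: Thu/Sun ✓  2299: Fri/Mon  2300: Sat/Tue  2301: Sun/Wed  2302: Mon/Thu  2303: Tue/Fri  2304: Wed/Sun  2305: Fri/Mon  2306: Sat/Tue  2307: Sun/Wed  2308: Mon/Fri  …(46 more)…  2355: Thu/Sun ✓  2356: Fri/Tue  2357: Sun/Wed  2358: Mon/Thu  2359: Tue/Fri  2360: Wed/Sun  2361: Fri/Mon  2362: Sat/Tue  2363: Sun/Wed  2364: Mon/Fri  2365: Wed/Sat  2366: Thu/Sun ✓  2367: Fri/Mon  2368: Sat/Wed
Both conditions hold in: 2298, 2310, 2321, 2327, 2338, 2349, 2355, 2366 — 8.

8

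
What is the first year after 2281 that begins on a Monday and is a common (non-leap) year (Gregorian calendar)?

2283

Jan 1 advances by 2 weekdays after a leap year and by 1 after a common year.
2281: Jan 1 is Saturday.
2282: Sunday
2283: Monday
2283 begins on a Monday and is a common year.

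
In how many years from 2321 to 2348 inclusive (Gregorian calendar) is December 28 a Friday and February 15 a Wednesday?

1

Check each year's weekday for December 28 and February 15:
  2321: Wed/Tue  2322: Thu/Wed  2323: Fri/Thu  2324: Sun/Fri  2325: Mon/Sun  2326: Tue/Mon  2327: Wed/Tue  2328: Fri/Wed ✓  2329: Sat/Fri  2330: Sun/Sat  2331: Mon/Sun  2332: Wed/Mon  2333: Thu/Wed  2334: Fri/Thu  2335: Sat/Fri  2336: Mon/Sat  2337: Tue/Mon  2338: Wed/Tue  2339: Thu/Wed  2340: Sat/Thu  2341: Sun/Sat  2342: Mon/Sun  2343: Tue/Mon  2344: Thu/Tue  2345: Fri/Thu  2346: Sat/Fri  2347: Sun/Sat  2348: Tue/Sun
Both conditions hold in: 2328 — 1.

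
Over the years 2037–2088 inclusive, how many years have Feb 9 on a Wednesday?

Track Feb 9's weekday year by year (advancing +1, or +2 across a Feb 29):
  2037: Mon  2038: Tue (+1)  2039: Wed (+1) ✓  2040: Thu (+1)  2041: Sat (+2)
  2042: Sun (+1)  2043: Mon (+1)  2044: Tue (+1)  2045: Thu (+2)  2046: Fri (+1)
  2047: Sat (+1)  2048: Sun (+1)  2049: Tue (+2)  2050: Wed (+1) ✓  … (24 more years) …
  2075: Sat (+1)  2076: Sun (+1)  2077: Tue (+2)  2078: Wed (+1) ✓  2079: Thu (+1)
  2080: Fri (+1)  2081: Sun (+2)  2082: Mon (+1)  2083: Tue (+1)  2084: Wed (+1) ✓
  2085: Fri (+2)  2086: Sat (+1)  2087: Sun (+1)  2088: Mon (+1)
Wednesday years: 2039, 2050, 2056, 2061, 2067, 2078, 2084 — 7 in total.

7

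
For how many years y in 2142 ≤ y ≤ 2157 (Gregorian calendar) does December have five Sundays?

7

December has 31 days; it has five Sundays when Sunday falls among the first (month-length − 28) days — i.e. when December 1 is one of Sunday/Saturday/Friday.
December 1 by year: 2142:Sat✓ 2143:Sun✓ 2144:Tue 2145:Wed 2146:Thu 2147:Fri✓ 2148:Sun✓ 2149:Mon 2150:Tue 2151:Wed 2152:Fri✓ 2153:Sat✓ 2154:Sun✓ 2155:Mon 2156:Wed 2157:Thu
Years with five Sundays: 2142, 2143, 2147, 2148, 2152, 2153, 2154 → 7.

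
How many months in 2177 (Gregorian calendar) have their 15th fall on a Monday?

2

Check the 15th of each month of 2177: Jan 15: Wed, Feb 15: Sat, Mar 15: Sat, Apr 15: Tue, May 15: Thu, Jun 15: Sun, Jul 15: Tue, Aug 15: Fri, Sep 15: Mon, Oct 15: Wed, Nov 15: Sat, Dec 15: Mon.
Monday occurs in September, December — 2 months.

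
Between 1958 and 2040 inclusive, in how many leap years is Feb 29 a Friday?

3

Leap years in 1958–2040: 21 of them.
Feb 29 weekday advances by 5 (mod 7) from one leap year to the next four years later (or differs when a century non-leap intervenes).
Leap-day weekdays: 1960:Mon 1964:Sat 1968:Thu 1972:Tue 1976:Sun 1980:Fri✓ 1984:Wed 1988:Mon 1992:Sat 1996:Thu 2000:Tue 2004:Sun 2008:Fri✓ 2012:Wed 2016:Mon 2020:Sat 2024:Thu 2028:Tue 2032:Sun 2036:Fri✓ 2040:Wed
Friday: 1980, 2008, 2036 → 3.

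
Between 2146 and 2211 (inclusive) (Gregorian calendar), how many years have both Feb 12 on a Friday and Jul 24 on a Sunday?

Check each year's weekday for Feb 12 and Jul 24:
  2146: Sat/Sun  2147: Sun/Mon  2148: Mon/Wed  2149: Wed/Thu  2150: Thu/Fri  2151: Fri/Sat  2152: Sat/Mon  2153: Mon/Tue  2154: Tue/Wed  2155: Wed/Thu  2156: Thu/Sat  2157: Sat/Sun  2158: Sun/Mon  2159: Mon/Tue  …(38 more)…  2198: Mon/Tue  2199: Tue/Wed  2200: Wed/Thu  2201: Thu/Fri  2202: Fri/Sat  2203: Sat/Sun  2204: Sun/Tue  2205: Tue/Wed  2206: Wed/Thu  2207: Thu/Fri  2208: Fri/Sun ✓  2209: Sun/Mon  2210: Mon/Tue  2211: Tue/Wed
Both conditions hold in: 2168, 2196, 2208 — 3.

3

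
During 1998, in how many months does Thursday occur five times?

5

A month of length L has five Thursdays iff its first Thursday is on day ≤ L−28 (so day 1–3 in a 31-day month, 1–2 in a 30-day month, day 1 in a leap February).
Checking each month of 1998: Jan starts Thu (31d) ✓; Feb starts Sun (28d); Mar starts Sun (31d); Apr starts Wed (30d) ✓; May starts Fri (31d); Jun starts Mon (30d); Jul starts Wed (31d) ✓; Aug starts Sat (31d); Sep starts Tue (30d); Oct starts Thu (31d) ✓; Nov starts Sun (30d); Dec starts Tue (31d) ✓.
Five-Thursday months: January, April, July, October, December → 5.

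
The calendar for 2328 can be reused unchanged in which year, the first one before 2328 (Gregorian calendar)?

Two years share a calendar iff Jan 1 falls on the same weekday and both are leap or both are common. 2328: Jan 1 is Sunday, leap year.
2327: Jan 1 Saturday, common
2326: Jan 1 Friday, common
2325: Jan 1 Thursday, common
2324: Jan 1 Tuesday, leap
2323: Jan 1 Monday, common
2322: Jan 1 Sunday, common
2321: Jan 1 Saturday, common
2320: Jan 1 Thursday, leap
2319: Jan 1 Wednesday, common
2318: Jan 1 Tuesday, common
2317: Jan 1 Monday, common
2316: Jan 1 Saturday, leap
2315: Jan 1 Friday, common
2314: Jan 1 Thursday, common
2313: Jan 1 Wednesday, common
2312: Jan 1 Monday, leap
2311: Jan 1 Sunday, common
2310: Jan 1 Saturday, common
2309: Jan 1 Friday, common
2308: Jan 1 Wednesday, leap
2307: Jan 1 Tuesday, common
2306: Jan 1 Monday, common
2305: Jan 1 Sunday, common
2304: Jan 1 Friday, leap
2303: Jan 1 Thursday, common
2302: Jan 1 Wednesday, common
2301: Jan 1 Tuesday, common
2300: Jan 1 Monday, common
2299: Jan 1 Sunday, common
2298: Jan 1 Saturday, common
2297: Jan 1 Friday, common
2296: Jan 1 Wednesday, leap
2295: Jan 1 Tuesday, common
2294: Jan 1 Monday, common
2293: Jan 1 Sunday, common
2292: Jan 1 Friday, leap
2291: Jan 1 Thursday, common
2290: Jan 1 Wednesday, common
2289: Jan 1 Tuesday, common
2288: Jan 1 Sunday, leap
2288 matches on both conditions.

2288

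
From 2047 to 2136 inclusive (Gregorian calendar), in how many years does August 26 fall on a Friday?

Track August 26's weekday year by year (advancing +1, or +2 across a Feb 29):
  2047: Mon  2048: Wed (+2)  2049: Thu (+1)  2050: Fri (+1) ✓  2051: Sat (+1)
  2052: Mon (+2)  2053: Tue (+1)  2054: Wed (+1)  2055: Thu (+1)  2056: Sat (+2)
  2057: Sun (+1)  2058: Mon (+1)  2059: Tue (+1)  2060: Thu (+2)  … (62 more years) …
  2123: Thu (+1)  2124: Sat (+2)  2125: Sun (+1)  2126: Mon (+1)  2127: Tue (+1)
  2128: Thu (+2)  2129: Fri (+1) ✓  2130: Sat (+1)  2131: Sun (+1)  2132: Tue (+2)
  2133: Wed (+1)  2134: Thu (+1)  2135: Fri (+1) ✓  2136: Sun (+2)
Friday years: 2050, 2061, 2067, 2072, 2078, 2089, 2095, 2101, 2107, 2112, 2118, 2129, 2135 — 13 in total.

13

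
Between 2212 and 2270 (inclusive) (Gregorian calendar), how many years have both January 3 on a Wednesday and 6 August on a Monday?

Check each year's weekday for January 3 and 6 August:
  2212: Fri/Thu  2213: Sun/Fri  2214: Mon/Sat  2215: Tue/Sun  2216: Wed/Tue  2217: Fri/Wed  2218: Sat/Thu  2219: Sun/Fri  2220: Mon/Sun  2221: Wed/Mon ✓  2222: Thu/Tue  2223: Fri/Wed  2224: Sat/Fri  2225: Mon/Sat  …(31 more)…  2257: Sat/Thu  2258: Sun/Fri  2259: Mon/Sat  2260: Tue/Mon  2261: Thu/Tue  2262: Fri/Wed  2263: Sat/Thu  2264: Sun/Sat  2265: Tue/Sun  2266: Wed/Mon ✓  2267: Thu/Tue  2268: Fri/Thu  2269: Sun/Fri  2270: Mon/Sat
Both conditions hold in: 2221, 2227, 2238, 2249, 2255, 2266 — 6.

6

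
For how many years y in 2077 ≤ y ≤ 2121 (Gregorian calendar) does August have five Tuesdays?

August has 31 days; it has five Tuesdays when Tuesday falls among the first (month-length − 28) days — i.e. when August 1 is one of Tuesday/Monday/Sunday.
August 1 by year: 2077:Sun✓ 2078:Mon✓ 2079:Tue✓ 2080:Thu 2081:Fri 2082:Sat 2083:Sun✓ 2084:Tue✓ 2085:Wed 2086:Thu 2087:Fri 2088:Sun✓ 2089:Mon✓ 2090:Tue✓ 2091:Wed …(15 more)… 2107:Mon✓ 2108:Wed 2109:Thu 2110:Fri 2111:Sat 2112:Mon✓ 2113:Tue✓ 2114:Wed 2115:Thu 2116:Sat 2117:Sun✓ 2118:Mon✓ 2119:Tue✓ 2120:Thu 2121:Fri
Years with five Tuesdays: 2077, 2078, 2079, 2083, 2084, 2088, 2089, 2090, 2094, 2095, 2100, 2101, 2102, 2106, 2107, 2112, 2113, 2117, 2118, 2119 → 20.

20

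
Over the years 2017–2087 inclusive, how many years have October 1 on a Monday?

10

Track October 1's weekday year by year (advancing +1, or +2 across a Feb 29):
  2017: Sun  2018: Mon (+1) ✓  2019: Tue (+1)  2020: Thu (+2)  2021: Fri (+1)
  2022: Sat (+1)  2023: Sun (+1)  2024: Tue (+2)  2025: Wed (+1)  2026: Thu (+1)
  2027: Fri (+1)  2028: Sun (+2)  2029: Mon (+1) ✓  2030: Tue (+1)  … (43 more years) …
  2074: Mon (+1) ✓  2075: Tue (+1)  2076: Thu (+2)  2077: Fri (+1)  2078: Sat (+1)
  2079: Sun (+1)  2080: Tue (+2)  2081: Wed (+1)  2082: Thu (+1)  2083: Fri (+1)
  2084: Sun (+2)  2085: Mon (+1) ✓  2086: Tue (+1)  2087: Wed (+1)
Monday years: 2018, 2029, 2035, 2040, 2046, 2057, 2063, 2068, 2074, 2085 — 10 in total.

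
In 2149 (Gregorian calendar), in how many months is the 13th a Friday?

1

Check the 13th of each month of 2149: Jan 13: Mon, Feb 13: Thu, Mar 13: Thu, Apr 13: Sun, May 13: Tue, Jun 13: Fri, Jul 13: Sun, Aug 13: Wed, Sep 13: Sat, Oct 13: Mon, Nov 13: Thu, Dec 13: Sat.
Friday occurs in June — 1 month.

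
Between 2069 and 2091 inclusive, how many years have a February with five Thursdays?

1

February has 28 days (29 in leap years); it has five Thursdays when Thursday falls among the first (month-length − 28) days — i.e. when February 1 is Thursday in a leap year (never in a common year).
February 1 by year: 2069:Fri 2070:Sat 2071:Sun 2072:Mon 2073:Wed 2074:Thu 2075:Fri 2076:Sat 2077:Mon 2078:Tue 2079:Wed 2080:Thu✓ 2081:Sat 2082:Sun 2083:Mon 2084:Tue 2085:Thu 2086:Fri 2087:Sat 2088:Sun 2089:Tue 2090:Wed 2091:Thu
Years with five Thursdays: 2080 → 1.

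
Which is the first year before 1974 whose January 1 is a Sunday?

1967

Jan 1 advances by 2 weekdays after a leap year and by 1 after a common year.
1974: Jan 1 is Tuesday.
1973: Monday
1972: Saturday (leap)
1971: Friday
1970: Thursday
1969: Wednesday
1968: Monday (leap)
1967: Sunday
1967 begins on a Sunday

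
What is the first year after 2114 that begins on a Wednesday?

Jan 1 advances by 2 weekdays after a leap year and by 1 after a common year.
2114: Jan 1 is Monday.
2115: Tuesday
2116: Wednesday (leap)
2116 begins on a Wednesday

2116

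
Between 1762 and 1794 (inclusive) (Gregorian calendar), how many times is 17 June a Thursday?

5

Track 17 June's weekday year by year (advancing +1, or +2 across a Feb 29):
  1762: Thu ✓  1763: Fri (+1)  1764: Sun (+2)  1765: Mon (+1)  1766: Tue (+1)
  1767: Wed (+1)  1768: Fri (+2)  1769: Sat (+1)  1770: Sun (+1)  1771: Mon (+1)
  1772: Wed (+2)  1773: Thu (+1) ✓  1774: Fri (+1)  1775: Sat (+1)  … (5 more years) …
  1781: Sun (+1)  1782: Mon (+1)  1783: Tue (+1)  1784: Thu (+2) ✓  1785: Fri (+1)
  1786: Sat (+1)  1787: Sun (+1)  1788: Tue (+2)  1789: Wed (+1)  1790: Thu (+1) ✓
  1791: Fri (+1)  1792: Sun (+2)  1793: Mon (+1)  1794: Tue (+1)
Thursday years: 1762, 1773, 1779, 1784, 1790 — 5 in total.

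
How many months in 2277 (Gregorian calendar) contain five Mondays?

A month of length L has five Mondays iff its first Monday is on day ≤ L−28 (so day 1–3 in a 31-day month, 1–2 in a 30-day month, day 1 in a leap February).
Checking each month of 2277: Jan starts Mon (31d) ✓; Feb starts Thu (28d); Mar starts Thu (31d); Apr starts Sun (30d) ✓; May starts Tue (31d); Jun starts Fri (30d); Jul starts Sun (31d) ✓; Aug starts Wed (31d); Sep starts Sat (30d); Oct starts Mon (31d) ✓; Nov starts Thu (30d); Dec starts Sat (31d) ✓.
Five-Monday months: January, April, July, October, December → 5.

5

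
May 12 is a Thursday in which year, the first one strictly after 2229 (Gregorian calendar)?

2231

From one year to the next, a fixed date's weekday advances by 1, or by 2 when a Feb 29 lies between the two dates.
2229: May 12 is Tuesday.
2230: Wednesday (+1)
2231: Thursday (+1)
May 12 falls on a Thursday in 2231.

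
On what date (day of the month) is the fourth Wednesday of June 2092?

25

June 1, 2092 is a Sunday, so the first Wednesday is the 4th.
The fourth Wednesday is 4 + 21 = 25.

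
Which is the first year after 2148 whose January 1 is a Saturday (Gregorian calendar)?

2152

Jan 1 advances by 2 weekdays after a leap year and by 1 after a common year.
2148: Jan 1 is Monday (leap).
2149: Wednesday
2150: Thursday
2151: Friday
2152: Saturday (leap)
2152 begins on a Saturday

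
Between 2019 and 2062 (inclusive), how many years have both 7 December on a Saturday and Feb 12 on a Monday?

Check each year's weekday for 7 December and Feb 12:
  2019: Sat/Tue  2020: Mon/Wed  2021: Tue/Fri  2022: Wed/Sat  2023: Thu/Sun  2024: Sat/Mon ✓  2025: Sun/Wed  2026: Mon/Thu  2027: Tue/Fri  2028: Thu/Sat  2029: Fri/Mon  2030: Sat/Tue  2031: Sun/Wed  2032: Tue/Thu  …(16 more)…  2049: Tue/Fri  2050: Wed/Sat  2051: Thu/Sun  2052: Sat/Mon ✓  2053: Sun/Wed  2054: Mon/Thu  2055: Tue/Fri  2056: Thu/Sat  2057: Fri/Mon  2058: Sat/Tue  2059: Sun/Wed  2060: Tue/Thu  2061: Wed/Sat  2062: Thu/Sun
Both conditions hold in: 2024, 2052 — 2.

2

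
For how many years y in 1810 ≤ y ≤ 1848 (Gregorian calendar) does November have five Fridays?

November has 30 days; it has five Fridays when Friday falls among the first (month-length − 28) days — i.e. when November 1 is one of Friday/Thursday.
November 1 by year: 1810:Thu✓ 1811:Fri✓ 1812:Sun 1813:Mon 1814:Tue 1815:Wed 1816:Fri✓ 1817:Sat 1818:Sun 1819:Mon 1820:Wed 1821:Thu✓ 1822:Fri✓ 1823:Sat 1824:Mon …(9 more)… 1834:Sat 1835:Sun 1836:Tue 1837:Wed 1838:Thu✓ 1839:Fri✓ 1840:Sun 1841:Mon 1842:Tue 1843:Wed 1844:Fri✓ 1845:Sat 1846:Sun 1847:Mon 1848:Wed
Years with five Fridays: 1810, 1811, 1816, 1821, 1822, 1827, 1832, 1833, 1838, 1839, 1844 → 11.

11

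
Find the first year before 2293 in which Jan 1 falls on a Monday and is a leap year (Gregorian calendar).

2272

Jan 1 advances by 2 weekdays after a leap year and by 1 after a common year.
2293: Jan 1 is Sunday.
2292: Friday (leap)
2291: Thursday
2290: Wednesday
2289: Tuesday
2288: Sunday (leap)
2287: Saturday
2286: Friday
2285: Thursday
2284: Tuesday (leap)
2283: Monday
2282: Sunday
2281: Saturday
2280: Thursday (leap)
2279: Wednesday
2278: Tuesday
2277: Monday
2276: Saturday (leap)
2275: Friday
2274: Thursday
2273: Wednesday
2272: Monday (leap)
2272 begins on a Monday and is a leap year.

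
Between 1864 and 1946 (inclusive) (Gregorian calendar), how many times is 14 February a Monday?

Track 14 February's weekday year by year (advancing +1, or +2 across a Feb 29):
  1864: Sun  1865: Tue (+2)  1866: Wed (+1)  1867: Thu (+1)  1868: Fri (+1)
  1869: Sun (+2)  1870: Mon (+1) ✓  1871: Tue (+1)  1872: Wed (+1)  1873: Fri (+2)
  1874: Sat (+1)  1875: Sun (+1)  1876: Mon (+1) ✓  1877: Wed (+2)  … (55 more years) …
  1933: Tue (+2)  1934: Wed (+1)  1935: Thu (+1)  1936: Fri (+1)  1937: Sun (+2)
  1938: Mon (+1) ✓  1939: Tue (+1)  1940: Wed (+1)  1941: Fri (+2)  1942: Sat (+1)
  1943: Sun (+1)  1944: Mon (+1) ✓  1945: Wed (+2)  1946: Thu (+1)
Monday years: 1870, 1876, 1881, 1887, 1898, 1910, 1916, 1921, 1927, 1938, 1944 — 11 in total.

11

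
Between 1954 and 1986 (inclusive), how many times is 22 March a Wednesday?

4

Track 22 March's weekday year by year (advancing +1, or +2 across a Feb 29):
  1954: Mon  1955: Tue (+1)  1956: Thu (+2)  1957: Fri (+1)  1958: Sat (+1)
  1959: Sun (+1)  1960: Tue (+2)  1961: Wed (+1) ✓  1962: Thu (+1)  1963: Fri (+1)
  1964: Sun (+2)  1965: Mon (+1)  1966: Tue (+1)  1967: Wed (+1) ✓  … (5 more years) …
  1973: Thu (+1)  1974: Fri (+1)  1975: Sat (+1)  1976: Mon (+2)  1977: Tue (+1)
  1978: Wed (+1) ✓  1979: Thu (+1)  1980: Sat (+2)  1981: Sun (+1)  1982: Mon (+1)
  1983: Tue (+1)  1984: Thu (+2)  1985: Fri (+1)  1986: Sat (+1)
Wednesday years: 1961, 1967, 1972, 1978 — 4 in total.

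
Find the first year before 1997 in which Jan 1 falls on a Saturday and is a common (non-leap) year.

Jan 1 advances by 2 weekdays after a leap year and by 1 after a common year.
1997: Jan 1 is Wednesday.
1996: Monday (leap)
1995: Sunday
1994: Saturday
1994 begins on a Saturday and is a common year.

1994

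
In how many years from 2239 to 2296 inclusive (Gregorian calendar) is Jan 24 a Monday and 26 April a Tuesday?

6

Check each year's weekday for Jan 24 and 26 April:
  2239: Thu/Fri  2240: Fri/Sun  2241: Sun/Mon  2242: Mon/Tue ✓  2243: Tue/Wed  2244: Wed/Fri  2245: Fri/Sat  2246: Sat/Sun  2247: Sun/Mon  2248: Mon/Wed  2249: Wed/Thu  2250: Thu/Fri  2251: Fri/Sat  2252: Sat/Mon  …(30 more)…  2283: Wed/Thu  2284: Thu/Sat  2285: Sat/Sun  2286: Sun/Mon  2287: Mon/Tue ✓  2288: Tue/Thu  2289: Thu/Fri  2290: Fri/Sat  2291: Sat/Sun  2292: Sun/Tue  2293: Tue/Wed  2294: Wed/Thu  2295: Thu/Fri  2296: Fri/Sun
Both conditions hold in: 2242, 2253, 2259, 2270, 2281, 2287 — 6.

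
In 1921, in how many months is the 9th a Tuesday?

Check the 9th of each month of 1921: Jan 9: Sun, Feb 9: Wed, Mar 9: Wed, Apr 9: Sat, May 9: Mon, Jun 9: Thu, Jul 9: Sat, Aug 9: Tue, Sep 9: Fri, Oct 9: Sun, Nov 9: Wed, Dec 9: Fri.
Tuesday occurs in August — 1 month.

1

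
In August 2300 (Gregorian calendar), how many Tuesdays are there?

August 2300 has 31 days and begins on Wednesday.
The first Tuesday is August 7.
Tuesdays fall on 7, 14, 21, 28 — that's 4.

4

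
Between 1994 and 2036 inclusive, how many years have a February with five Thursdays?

February has 28 days (29 in leap years); it has five Thursdays when Thursday falls among the first (month-length − 28) days — i.e. when February 1 is Thursday in a leap year (never in a common year).
February 1 by year: 1994:Tue 1995:Wed 1996:Thu✓ 1997:Sat 1998:Sun 1999:Mon 2000:Tue 2001:Thu 2002:Fri 2003:Sat 2004:Sun 2005:Tue 2006:Wed 2007:Thu 2008:Fri …(13 more)… 2022:Tue 2023:Wed 2024:Thu✓ 2025:Sat 2026:Sun 2027:Mon 2028:Tue 2029:Thu 2030:Fri 2031:Sat 2032:Sun 2033:Tue 2034:Wed 2035:Thu 2036:Fri
Years with five Thursdays: 1996, 2024 → 2.

2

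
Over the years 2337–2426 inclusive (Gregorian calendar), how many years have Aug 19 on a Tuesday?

Track Aug 19's weekday year by year (advancing +1, or +2 across a Feb 29):
  2337: Thu  2338: Fri (+1)  2339: Sat (+1)  2340: Mon (+2)  2341: Tue (+1) ✓
  2342: Wed (+1)  2343: Thu (+1)  2344: Sat (+2)  2345: Sun (+1)  2346: Mon (+1)
  2347: Tue (+1) ✓  2348: Thu (+2)  2349: Fri (+1)  2350: Sat (+1)  … (62 more years) …
  2413: Mon (+1)  2414: Tue (+1) ✓  2415: Wed (+1)  2416: Fri (+2)  2417: Sat (+1)
  2418: Sun (+1)  2419: Mon (+1)  2420: Wed (+2)  2421: Thu (+1)  2422: Fri (+1)
  2423: Sat (+1)  2424: Mon (+2)  2425: Tue (+1) ✓  2426: Wed (+1)
Tuesday years: 2341, 2347, 2352, 2358, 2369, 2375, 2380, 2386, 2397, 2403, 2408, 2414, 2425 — 13 in total.

13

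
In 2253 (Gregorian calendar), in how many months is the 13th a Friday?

Check the 13th of each month of 2253: Jan 13: Thu, Feb 13: Sun, Mar 13: Sun, Apr 13: Wed, May 13: Fri, Jun 13: Mon, Jul 13: Wed, Aug 13: Sat, Sep 13: Tue, Oct 13: Thu, Nov 13: Sun, Dec 13: Tue.
Friday occurs in May — 1 month.

1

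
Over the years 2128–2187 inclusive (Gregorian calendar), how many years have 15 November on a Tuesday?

Track 15 November's weekday year by year (advancing +1, or +2 across a Feb 29):
  2128: Mon  2129: Tue (+1) ✓  2130: Wed (+1)  2131: Thu (+1)  2132: Sat (+2)
  2133: Sun (+1)  2134: Mon (+1)  2135: Tue (+1) ✓  2136: Thu (+2)  2137: Fri (+1)
  2138: Sat (+1)  2139: Sun (+1)  2140: Tue (+2) ✓  2141: Wed (+1)  … (32 more years) …
  2174: Tue (+1) ✓  2175: Wed (+1)  2176: Fri (+2)  2177: Sat (+1)  2178: Sun (+1)
  2179: Mon (+1)  2180: Wed (+2)  2181: Thu (+1)  2182: Fri (+1)  2183: Sat (+1)
  2184: Mon (+2)  2185: Tue (+1) ✓  2186: Wed (+1)  2187: Thu (+1)
Tuesday years: 2129, 2135, 2140, 2146, 2157, 2163, 2168, 2174, 2185 — 9 in total.

9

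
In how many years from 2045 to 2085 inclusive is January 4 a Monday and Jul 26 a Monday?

5

Check each year's weekday for January 4 and Jul 26:
  2045: Wed/Wed  2046: Thu/Thu  2047: Fri/Fri  2048: Sat/Sun  2049: Mon/Mon ✓  2050: Tue/Tue  2051: Wed/Wed  2052: Thu/Fri  2053: Sat/Sat  2054: Sun/Sun  2055: Mon/Mon ✓  2056: Tue/Wed  2057: Thu/Thu  2058: Fri/Fri  …(13 more)…  2072: Mon/Tue  2073: Wed/Wed  2074: Thu/Thu  2075: Fri/Fri  2076: Sat/Sun  2077: Mon/Mon ✓  2078: Tue/Tue  2079: Wed/Wed  2080: Thu/Fri  2081: Sat/Sat  2082: Sun/Sun  2083: Mon/Mon ✓  2084: Tue/Wed  2085: Thu/Thu
Both conditions hold in: 2049, 2055, 2066, 2077, 2083 — 5.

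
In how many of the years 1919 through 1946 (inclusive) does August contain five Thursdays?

12

August has 31 days; it has five Thursdays when Thursday falls among the first (month-length − 28) days — i.e. when August 1 is one of Thursday/Wednesday/Tuesday.
August 1 by year: 1919:Fri 1920:Sun 1921:Mon 1922:Tue✓ 1923:Wed✓ 1924:Fri 1925:Sat 1926:Sun 1927:Mon 1928:Wed✓ 1929:Thu✓ 1930:Fri 1931:Sat 1932:Mon 1933:Tue✓ 1934:Wed✓ 1935:Thu✓ 1936:Sat 1937:Sun 1938:Mon 1939:Tue✓ 1940:Thu✓ 1941:Fri 1942:Sat 1943:Sun 1944:Tue✓ 1945:Wed✓ 1946:Thu✓
Years with five Thursdays: 1922, 1923, 1928, 1929, 1933, 1934, 1935, 1939, 1940, 1944, 1945, 1946 → 12.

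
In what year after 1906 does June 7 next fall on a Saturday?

1913

From one year to the next, a fixed date's weekday advances by 1, or by 2 when a Feb 29 lies between the two dates.
1906: June 7 is Thursday.
1907: Friday (+1)
1908: Sunday (+2)
1909: Monday (+1)
1910: Tuesday (+1)
1911: Wednesday (+1)
1912: Friday (+2)
1913: Saturday (+1)
June 7 falls on a Saturday in 1913.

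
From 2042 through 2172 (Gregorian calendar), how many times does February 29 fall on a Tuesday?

Leap years in 2042–2172: 32 of them.
Feb 29 weekday advances by 5 (mod 7) from one leap year to the next four years later (or differs when a century non-leap intervenes).
Leap-day weekdays: 2044:Mon 2048:Sat 2052:Thu 2056:Tue✓ 2060:Sun 2064:Fri 2068:Wed 2072:Mon 2076:Sat 2080:Thu 2084:Tue✓ 2088:Sun 2092:Fri …(6 more)… 2124:Tue✓ 2128:Sun 2132:Fri 2136:Wed 2140:Mon 2144:Sat 2148:Thu 2152:Tue✓ 2156:Sun 2160:Fri 2164:Wed 2168:Mon 2172:Sat
Tuesday: 2056, 2084, 2124, 2152 → 4.

4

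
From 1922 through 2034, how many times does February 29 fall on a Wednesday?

Leap years in 1922–2034: 28 of them.
Feb 29 weekday advances by 5 (mod 7) from one leap year to the next four years later (or differs when a century non-leap intervenes).
Leap-day weekdays: 1924:Fri 1928:Wed✓ 1932:Mon 1936:Sat 1940:Thu 1944:Tue 1948:Sun 1952:Fri 1956:Wed✓ 1960:Mon 1964:Sat 1968:Thu 1972:Tue 1976:Sun 1980:Fri 1984:Wed✓ 1988:Mon 1992:Sat 1996:Thu 2000:Tue 2004:Sun 2008:Fri 2012:Wed✓ 2016:Mon 2020:Sat 2024:Thu 2028:Tue 2032:Sun
Wednesday: 1928, 1956, 1984, 2012 → 4.

4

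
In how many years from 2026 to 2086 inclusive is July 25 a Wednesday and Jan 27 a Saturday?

7

Check each year's weekday for July 25 and Jan 27:
  2026: Sat/Tue  2027: Sun/Wed  2028: Tue/Thu  2029: Wed/Sat ✓  2030: Thu/Sun  2031: Fri/Mon  2032: Sun/Tue  2033: Mon/Thu  2034: Tue/Fri  2035: Wed/Sat ✓  2036: Fri/Sun  2037: Sat/Tue  2038: Sun/Wed  2039: Mon/Thu  …(33 more)…  2073: Tue/Fri  2074: Wed/Sat ✓  2075: Thu/Sun  2076: Sat/Mon  2077: Sun/Wed  2078: Mon/Thu  2079: Tue/Fri  2080: Thu/Sat  2081: Fri/Mon  2082: Sat/Tue  2083: Sun/Wed  2084: Tue/Thu  2085: Wed/Sat ✓  2086: Thu/Sun
Both conditions hold in: 2029, 2035, 2046, 2057, 2063, 2074, 2085 — 7.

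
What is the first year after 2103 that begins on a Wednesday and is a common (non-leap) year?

2110

Jan 1 advances by 2 weekdays after a leap year and by 1 after a common year.
2103: Jan 1 is Monday.
2104: Tuesday (leap)
2105: Thursday
2106: Friday
2107: Saturday
2108: Sunday (leap)
2109: Tuesday
2110: Wednesday
2110 begins on a Wednesday and is a common year.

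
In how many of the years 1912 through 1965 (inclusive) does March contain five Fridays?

23

March has 31 days; it has five Fridays when Friday falls among the first (month-length − 28) days — i.e. when March 1 is one of Friday/Thursday/Wednesday.
March 1 by year: 1912:Fri✓ 1913:Sat 1914:Sun 1915:Mon 1916:Wed✓ 1917:Thu✓ 1918:Fri✓ 1919:Sat 1920:Mon 1921:Tue 1922:Wed✓ 1923:Thu✓ 1924:Sat 1925:Sun 1926:Mon …(24 more)… 1951:Thu✓ 1952:Sat 1953:Sun 1954:Mon 1955:Tue 1956:Thu✓ 1957:Fri✓ 1958:Sat 1959:Sun 1960:Tue 1961:Wed✓ 1962:Thu✓ 1963:Fri✓ 1964:Sun 1965:Mon
Years with five Fridays: 1912, 1916, 1917, 1918, 1922, 1923, 1928, 1929, 1933, 1934, 1935, 1939, 1940, 1944, 1945, 1946, 1950, 1951, 1956, 1957, 1961, 1962, 1963 → 23.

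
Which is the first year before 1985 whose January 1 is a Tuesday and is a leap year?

Jan 1 advances by 2 weekdays after a leap year and by 1 after a common year.
1985: Jan 1 is Tuesday.
1984: Sunday (leap)
1983: Saturday
1982: Friday
1981: Thursday
1980: Tuesday (leap)
1980 begins on a Tuesday and is a leap year.

1980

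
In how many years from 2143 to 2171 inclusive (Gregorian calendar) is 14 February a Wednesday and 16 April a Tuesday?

Check each year's weekday for 14 February and 16 April:
  2143: Thu/Tue  2144: Fri/Thu  2145: Sun/Fri  2146: Mon/Sat  2147: Tue/Sun  2148: Wed/Tue ✓  2149: Fri/Wed  2150: Sat/Thu  2151: Sun/Fri  2152: Mon/Sun  2153: Wed/Mon  2154: Thu/Tue  2155: Fri/Wed  2156: Sat/Fri  2157: Mon/Sat  2158: Tue/Sun  2159: Wed/Mon  2160: Thu/Wed  2161: Sat/Thu  2162: Sun/Fri  2163: Mon/Sat  2164: Tue/Mon  2165: Thu/Tue  2166: Fri/Wed  2167: Sat/Thu  2168: Sun/Sat  2169: Tue/Sun  2170: Wed/Mon  2171: Thu/Tue
Both conditions hold in: 2148 — 1.

1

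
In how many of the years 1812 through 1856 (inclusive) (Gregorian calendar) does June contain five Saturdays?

12

June has 30 days; it has five Saturdays when Saturday falls among the first (month-length − 28) days — i.e. when June 1 is one of Saturday/Friday.
June 1 by year: 1812:Mon 1813:Tue 1814:Wed 1815:Thu 1816:Sat✓ 1817:Sun 1818:Mon 1819:Tue 1820:Thu 1821:Fri✓ 1822:Sat✓ 1823:Sun 1824:Tue 1825:Wed 1826:Thu …(15 more)… 1842:Wed 1843:Thu 1844:Sat✓ 1845:Sun 1846:Mon 1847:Tue 1848:Thu 1849:Fri✓ 1850:Sat✓ 1851:Sun 1852:Tue 1853:Wed 1854:Thu 1855:Fri✓ 1856:Sun
Years with five Saturdays: 1816, 1821, 1822, 1827, 1832, 1833, 1838, 1839, 1844, 1849, 1850, 1855 → 12.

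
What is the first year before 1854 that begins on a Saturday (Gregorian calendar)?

1853

Jan 1 advances by 2 weekdays after a leap year and by 1 after a common year.
1854: Jan 1 is Sunday.
1853: Saturday
1853 begins on a Saturday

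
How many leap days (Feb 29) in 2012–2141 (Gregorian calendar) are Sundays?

Leap years in 2012–2141: 32 of them.
Feb 29 weekday advances by 5 (mod 7) from one leap year to the next four years later (or differs when a century non-leap intervenes).
Leap-day weekdays: 2012:Wed 2016:Mon 2020:Sat 2024:Thu 2028:Tue 2032:Sun✓ 2036:Fri 2040:Wed 2044:Mon 2048:Sat 2052:Thu 2056:Tue 2060:Sun✓ …(6 more)… 2088:Sun✓ 2092:Fri 2096:Wed 2104:Fri 2108:Wed 2112:Mon 2116:Sat 2120:Thu 2124:Tue 2128:Sun✓ 2132:Fri 2136:Wed 2140:Mon
Sunday: 2032, 2060, 2088, 2128 → 4.

4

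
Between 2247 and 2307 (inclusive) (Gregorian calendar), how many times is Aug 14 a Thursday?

8

Track Aug 14's weekday year by year (advancing +1, or +2 across a Feb 29):
  2247: Sat  2248: Mon (+2)  2249: Tue (+1)  2250: Wed (+1)  2251: Thu (+1) ✓
  2252: Sat (+2)  2253: Sun (+1)  2254: Mon (+1)  2255: Tue (+1)  2256: Thu (+2) ✓
  2257: Fri (+1)  2258: Sat (+1)  2259: Sun (+1)  2260: Tue (+2)  … (33 more years) …
  2294: Tue (+1)  2295: Wed (+1)  2296: Fri (+2)  2297: Sat (+1)  2298: Sun (+1)
  2299: Mon (+1)  2300: Tue (+1)  2301: Wed (+1)  2302: Thu (+1) ✓  2303: Fri (+1)
  2304: Sun (+2)  2305: Mon (+1)  2306: Tue (+1)  2307: Wed (+1)
Thursday years: 2251, 2256, 2262, 2273, 2279, 2284, 2290, 2302 — 8 in total.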